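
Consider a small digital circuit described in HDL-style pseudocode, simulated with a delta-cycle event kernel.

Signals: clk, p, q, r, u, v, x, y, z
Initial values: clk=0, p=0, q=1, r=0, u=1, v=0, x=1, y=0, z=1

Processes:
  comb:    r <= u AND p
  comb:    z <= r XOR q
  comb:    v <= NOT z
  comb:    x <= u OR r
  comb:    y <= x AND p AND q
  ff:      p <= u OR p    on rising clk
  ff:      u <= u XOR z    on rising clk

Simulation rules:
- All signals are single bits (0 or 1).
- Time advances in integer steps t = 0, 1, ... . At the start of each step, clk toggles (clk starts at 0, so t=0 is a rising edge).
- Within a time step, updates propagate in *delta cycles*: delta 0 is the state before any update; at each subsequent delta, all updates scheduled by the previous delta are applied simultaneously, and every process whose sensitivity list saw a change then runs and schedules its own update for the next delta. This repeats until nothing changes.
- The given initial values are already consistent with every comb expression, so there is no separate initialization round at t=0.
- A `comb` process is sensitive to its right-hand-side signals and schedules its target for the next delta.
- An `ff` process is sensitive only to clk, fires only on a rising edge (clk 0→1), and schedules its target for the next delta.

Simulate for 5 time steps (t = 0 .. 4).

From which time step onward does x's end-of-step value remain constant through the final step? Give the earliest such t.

t=0 Δ0: v=0 y=0 u=1 p=0 x=1 clk=0 r=0 z=1 q=1
  Δ1: clk:0→1
  Δ2: u:1→0, p:0→1
  Δ3: y:0→1, x:1→0
  Δ4: y:1→0
  (4Δ to stable)
t=1 Δ0: v=0 y=0 u=0 p=1 x=0 clk=1 r=0 z=1 q=1
  Δ1: clk:1→0
  (1Δ to stable)
t=2 Δ0: v=0 y=0 u=0 p=1 x=0 clk=0 r=0 z=1 q=1
  Δ1: clk:0→1
  Δ2: u:0→1
  Δ3: x:0→1, r:0→1
  Δ4: y:0→1, z:1→0
  Δ5: v:0→1
  (5Δ to stable)
t=3 Δ0: v=1 y=1 u=1 p=1 x=1 clk=1 r=1 z=0 q=1
  Δ1: clk:1→0
  (1Δ to stable)
t=4 Δ0: v=1 y=1 u=1 p=1 x=1 clk=0 r=1 z=0 q=1
  Δ1: clk:0→1
  (1Δ to stable)

2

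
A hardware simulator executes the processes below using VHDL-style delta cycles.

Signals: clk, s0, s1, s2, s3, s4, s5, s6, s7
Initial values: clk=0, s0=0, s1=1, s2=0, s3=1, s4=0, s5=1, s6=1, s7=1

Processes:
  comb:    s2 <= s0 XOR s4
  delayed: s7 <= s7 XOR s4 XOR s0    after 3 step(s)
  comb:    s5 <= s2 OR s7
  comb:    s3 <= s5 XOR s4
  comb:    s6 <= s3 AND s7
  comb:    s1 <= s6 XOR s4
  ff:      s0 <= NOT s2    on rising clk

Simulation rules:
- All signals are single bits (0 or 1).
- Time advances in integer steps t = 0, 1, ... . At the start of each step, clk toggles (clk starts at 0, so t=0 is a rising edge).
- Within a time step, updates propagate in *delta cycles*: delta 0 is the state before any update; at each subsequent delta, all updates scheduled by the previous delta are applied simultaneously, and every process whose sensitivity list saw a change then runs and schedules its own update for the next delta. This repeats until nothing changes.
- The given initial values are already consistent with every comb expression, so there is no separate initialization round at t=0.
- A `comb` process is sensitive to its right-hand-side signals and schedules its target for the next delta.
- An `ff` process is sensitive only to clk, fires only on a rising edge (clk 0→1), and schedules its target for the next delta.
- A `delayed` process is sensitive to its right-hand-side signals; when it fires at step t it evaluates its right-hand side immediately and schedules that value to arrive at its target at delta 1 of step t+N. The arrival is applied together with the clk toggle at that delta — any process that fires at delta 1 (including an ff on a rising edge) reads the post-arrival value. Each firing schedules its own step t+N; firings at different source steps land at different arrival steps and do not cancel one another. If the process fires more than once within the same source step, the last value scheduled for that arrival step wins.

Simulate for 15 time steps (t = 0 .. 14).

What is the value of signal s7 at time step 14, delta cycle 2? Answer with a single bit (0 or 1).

1

[bits: s1,s0,s2,s6,s7,s5,clk,s4,s3]
t=0: Δ0=100111001 Δ1=100111101 Δ2=110111101 Δ3=111111101 | 3Δ
t=1: Δ0=111111101 Δ1=111111001 | 1Δ
t=2: Δ0=111111001 Δ1=111111101 Δ2=101111101 Δ3=100111101 | 3Δ
t=3: Δ0=100111101 Δ1=100101001 Δ2=100000001 Δ3=000000000 | 3Δ
t=4: Δ0=000000000 Δ1=000000100 Δ2=010000100 Δ3=011000100 Δ4=011001100 Δ5=011001101 | 5Δ
t=5: Δ0=011001101 Δ1=011011001 Δ2=011111001 Δ3=111111001 | 3Δ
t=6: Δ0=111111001 Δ1=111101101 Δ2=101001101 Δ3=000001101 Δ4=000000101 Δ5=000000100 | 5Δ
t=7: Δ0=000000100 Δ1=000010000 Δ2=000011000 Δ3=000011001 Δ4=000111001 Δ5=100111001 | 5Δ
t=8: Δ0=100111001 Δ1=100101101 Δ2=110000101 Δ3=011000100 Δ4=011001100 Δ5=011001101 | 5Δ
t=9: Δ0=011001101 Δ1=011001001 | 1Δ
t=10: Δ0=011001001 Δ1=011011101 Δ2=001111101 Δ3=100111101 | 3Δ
t=11: Δ0=100111101 Δ1=100111001 | 1Δ
t=12: Δ0=100111001 Δ1=100111101 Δ2=110111101 Δ3=111111101 | 3Δ
t=13: Δ0=111111101 Δ1=111111001 | 1Δ
t=14: Δ0=111111001 Δ1=111111101 Δ2=101111101 Δ3=100111101 | 3Δ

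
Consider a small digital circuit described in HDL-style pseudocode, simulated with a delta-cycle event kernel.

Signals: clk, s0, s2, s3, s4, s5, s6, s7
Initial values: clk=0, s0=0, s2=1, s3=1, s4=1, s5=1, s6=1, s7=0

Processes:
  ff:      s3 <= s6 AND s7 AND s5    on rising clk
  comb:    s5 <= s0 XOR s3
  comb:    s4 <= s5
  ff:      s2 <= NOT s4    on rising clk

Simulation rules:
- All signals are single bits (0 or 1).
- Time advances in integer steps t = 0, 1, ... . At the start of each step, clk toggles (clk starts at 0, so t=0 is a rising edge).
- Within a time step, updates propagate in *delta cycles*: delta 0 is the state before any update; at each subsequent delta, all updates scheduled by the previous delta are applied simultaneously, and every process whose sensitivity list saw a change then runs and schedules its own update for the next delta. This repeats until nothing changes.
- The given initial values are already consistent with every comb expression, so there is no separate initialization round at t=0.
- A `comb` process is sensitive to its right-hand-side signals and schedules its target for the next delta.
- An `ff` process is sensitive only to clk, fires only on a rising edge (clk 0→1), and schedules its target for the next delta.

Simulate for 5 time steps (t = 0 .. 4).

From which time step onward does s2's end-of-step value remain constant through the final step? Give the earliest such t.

[bits: s5,s2,clk,s6,s7,s0,s3,s4]
t=0: Δ0=11010011 Δ1=11110011 Δ2=10110001 Δ3=00110001 Δ4=00110000 | 4Δ
t=1: Δ0=00110000 Δ1=00010000 | 1Δ
t=2: Δ0=00010000 Δ1=00110000 Δ2=01110000 | 2Δ
t=3: Δ0=01110000 Δ1=01010000 | 1Δ
t=4: Δ0=01010000 Δ1=01110000 | 1Δ

2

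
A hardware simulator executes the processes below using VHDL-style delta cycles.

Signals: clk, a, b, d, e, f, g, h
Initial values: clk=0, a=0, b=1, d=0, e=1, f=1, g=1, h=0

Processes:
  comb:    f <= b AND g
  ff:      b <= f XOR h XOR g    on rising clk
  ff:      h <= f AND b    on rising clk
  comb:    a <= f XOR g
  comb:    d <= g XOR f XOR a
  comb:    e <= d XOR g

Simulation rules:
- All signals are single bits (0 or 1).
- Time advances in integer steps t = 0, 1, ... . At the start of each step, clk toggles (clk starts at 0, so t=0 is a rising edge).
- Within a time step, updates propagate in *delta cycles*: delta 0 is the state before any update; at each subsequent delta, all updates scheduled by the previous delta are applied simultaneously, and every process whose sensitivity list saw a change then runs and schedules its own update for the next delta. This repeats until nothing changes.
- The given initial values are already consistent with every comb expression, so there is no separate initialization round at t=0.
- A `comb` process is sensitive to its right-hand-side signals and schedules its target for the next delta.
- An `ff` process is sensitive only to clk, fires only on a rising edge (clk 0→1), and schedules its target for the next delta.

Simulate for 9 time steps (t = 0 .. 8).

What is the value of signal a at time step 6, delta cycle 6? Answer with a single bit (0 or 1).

[bits: d,clk,e,f,g,h,b,a]
t=0: Δ0=00111010 Δ1=01111010 Δ2=01111100 Δ3=01101100 Δ4=11101101 Δ5=01001101 Δ6=01101101 | 6Δ
t=1: Δ0=01101101 Δ1=00101101 | 1Δ
t=2: Δ0=00101101 Δ1=01101101 Δ2=01101001 | 2Δ
t=3: Δ0=01101001 Δ1=00101001 | 1Δ
t=4: Δ0=00101001 Δ1=01101001 Δ2=01101011 Δ3=01111011 Δ4=11111010 Δ5=01011010 Δ6=01111010 | 6Δ
t=5: Δ0=01111010 Δ1=00111010 | 1Δ
t=6: Δ0=00111010 Δ1=01111010 Δ2=01111100 Δ3=01101100 Δ4=11101101 Δ5=01001101 Δ6=01101101 | 6Δ
t=7: Δ0=01101101 Δ1=00101101 | 1Δ
t=8: Δ0=00101101 Δ1=01101101 Δ2=01101001 | 2Δ

1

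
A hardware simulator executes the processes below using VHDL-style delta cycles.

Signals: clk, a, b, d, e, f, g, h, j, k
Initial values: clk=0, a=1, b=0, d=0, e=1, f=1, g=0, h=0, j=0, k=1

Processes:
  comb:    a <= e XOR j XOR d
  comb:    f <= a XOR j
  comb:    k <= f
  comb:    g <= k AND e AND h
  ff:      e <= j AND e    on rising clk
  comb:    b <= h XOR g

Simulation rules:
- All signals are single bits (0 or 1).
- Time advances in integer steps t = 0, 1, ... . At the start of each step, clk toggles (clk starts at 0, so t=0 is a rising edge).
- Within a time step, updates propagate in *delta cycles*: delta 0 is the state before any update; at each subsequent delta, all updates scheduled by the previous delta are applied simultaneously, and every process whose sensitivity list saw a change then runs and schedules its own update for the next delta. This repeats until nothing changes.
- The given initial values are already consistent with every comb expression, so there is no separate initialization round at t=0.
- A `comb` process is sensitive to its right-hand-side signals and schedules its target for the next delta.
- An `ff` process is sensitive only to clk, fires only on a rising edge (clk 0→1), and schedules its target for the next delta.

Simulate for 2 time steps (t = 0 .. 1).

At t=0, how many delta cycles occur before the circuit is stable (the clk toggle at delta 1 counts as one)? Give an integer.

[bits: d,j,clk,g,a,b,h,e,k,f]
t=0: Δ0=0000100111 Δ1=0010100111 Δ2=0010100011 Δ3=0010000011 Δ4=0010000010 Δ5=0010000000 | 5Δ
t=1: Δ0=0010000000 Δ1=0000000000 | 1Δ

5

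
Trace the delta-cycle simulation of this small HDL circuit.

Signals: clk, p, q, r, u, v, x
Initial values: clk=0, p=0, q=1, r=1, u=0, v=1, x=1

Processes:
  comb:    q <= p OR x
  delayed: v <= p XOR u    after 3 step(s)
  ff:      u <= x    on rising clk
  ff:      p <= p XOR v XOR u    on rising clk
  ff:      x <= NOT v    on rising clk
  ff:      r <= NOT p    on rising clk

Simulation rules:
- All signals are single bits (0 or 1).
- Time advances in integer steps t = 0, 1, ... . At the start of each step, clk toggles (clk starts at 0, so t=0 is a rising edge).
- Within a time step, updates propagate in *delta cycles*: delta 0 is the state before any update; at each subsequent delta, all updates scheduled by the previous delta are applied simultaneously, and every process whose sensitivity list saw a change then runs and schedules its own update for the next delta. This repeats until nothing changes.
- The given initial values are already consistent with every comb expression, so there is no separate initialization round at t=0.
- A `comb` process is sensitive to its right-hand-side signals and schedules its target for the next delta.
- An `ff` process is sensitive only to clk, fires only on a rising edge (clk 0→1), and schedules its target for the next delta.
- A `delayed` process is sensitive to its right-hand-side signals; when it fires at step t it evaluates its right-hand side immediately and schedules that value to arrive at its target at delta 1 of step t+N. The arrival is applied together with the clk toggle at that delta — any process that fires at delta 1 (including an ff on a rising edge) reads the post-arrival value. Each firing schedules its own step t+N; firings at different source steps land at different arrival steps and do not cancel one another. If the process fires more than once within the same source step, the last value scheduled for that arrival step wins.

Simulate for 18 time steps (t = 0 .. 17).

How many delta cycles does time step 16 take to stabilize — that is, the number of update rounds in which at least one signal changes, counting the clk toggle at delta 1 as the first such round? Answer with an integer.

2

t0.Δ0 u=0 clk=0 p=0 v=1 r=1 x=1 q=1
t0.Δ1 u=0 clk=1 p=0 v=1 r=1 x=1 q=1
t0.Δ2 u=1 clk=1 p=1 v=1 r=1 x=0 q=1
t1.Δ0 u=1 clk=1 p=1 v=1 r=1 x=0 q=1
t1.Δ1 u=1 clk=0 p=1 v=1 r=1 x=0 q=1
t2.Δ0 u=1 clk=0 p=1 v=1 r=1 x=0 q=1
t2.Δ1 u=1 clk=1 p=1 v=1 r=1 x=0 q=1
t2.Δ2 u=0 clk=1 p=1 v=1 r=0 x=0 q=1
t3.Δ0 u=0 clk=1 p=1 v=1 r=0 x=0 q=1
t3.Δ1 u=0 clk=0 p=1 v=0 r=0 x=0 q=1
t4.Δ0 u=0 clk=0 p=1 v=0 r=0 x=0 q=1
t4.Δ1 u=0 clk=1 p=1 v=0 r=0 x=0 q=1
t4.Δ2 u=0 clk=1 p=1 v=0 r=0 x=1 q=1
t5.Δ0 u=0 clk=1 p=1 v=0 r=0 x=1 q=1
t5.Δ1 u=0 clk=0 p=1 v=1 r=0 x=1 q=1
t6.Δ0 u=0 clk=0 p=1 v=1 r=0 x=1 q=1
t6.Δ1 u=0 clk=1 p=1 v=1 r=0 x=1 q=1
t6.Δ2 u=1 clk=1 p=0 v=1 r=0 x=0 q=1
t6.Δ3 u=1 clk=1 p=0 v=1 r=0 x=0 q=0
t7.Δ0 u=1 clk=1 p=0 v=1 r=0 x=0 q=0
t7.Δ1 u=1 clk=0 p=0 v=1 r=0 x=0 q=0
t8.Δ0 u=1 clk=0 p=0 v=1 r=0 x=0 q=0
t8.Δ1 u=1 clk=1 p=0 v=1 r=0 x=0 q=0
t8.Δ2 u=0 clk=1 p=0 v=1 r=1 x=0 q=0
t9.Δ0 u=0 clk=1 p=0 v=1 r=1 x=0 q=0
t9.Δ1 u=0 clk=0 p=0 v=1 r=1 x=0 q=0
t10.Δ0 u=0 clk=0 p=0 v=1 r=1 x=0 q=0
t10.Δ1 u=0 clk=1 p=0 v=1 r=1 x=0 q=0
t10.Δ2 u=0 clk=1 p=1 v=1 r=1 x=0 q=0
t10.Δ3 u=0 clk=1 p=1 v=1 r=1 x=0 q=1
t11.Δ0 u=0 clk=1 p=1 v=1 r=1 x=0 q=1
t11.Δ1 u=0 clk=0 p=1 v=0 r=1 x=0 q=1
t12.Δ0 u=0 clk=0 p=1 v=0 r=1 x=0 q=1
t12.Δ1 u=0 clk=1 p=1 v=0 r=1 x=0 q=1
t12.Δ2 u=0 clk=1 p=1 v=0 r=0 x=1 q=1
t13.Δ0 u=0 clk=1 p=1 v=0 r=0 x=1 q=1
t13.Δ1 u=0 clk=0 p=1 v=1 r=0 x=1 q=1
t14.Δ0 u=0 clk=0 p=1 v=1 r=0 x=1 q=1
t14.Δ1 u=0 clk=1 p=1 v=1 r=0 x=1 q=1
t14.Δ2 u=1 clk=1 p=0 v=1 r=0 x=0 q=1
t14.Δ3 u=1 clk=1 p=0 v=1 r=0 x=0 q=0
t15.Δ0 u=1 clk=1 p=0 v=1 r=0 x=0 q=0
t15.Δ1 u=1 clk=0 p=0 v=1 r=0 x=0 q=0
t16.Δ0 u=1 clk=0 p=0 v=1 r=0 x=0 q=0
t16.Δ1 u=1 clk=1 p=0 v=1 r=0 x=0 q=0
t16.Δ2 u=0 clk=1 p=0 v=1 r=1 x=0 q=0
t17.Δ0 u=0 clk=1 p=0 v=1 r=1 x=0 q=0
t17.Δ1 u=0 clk=0 p=0 v=1 r=1 x=0 q=0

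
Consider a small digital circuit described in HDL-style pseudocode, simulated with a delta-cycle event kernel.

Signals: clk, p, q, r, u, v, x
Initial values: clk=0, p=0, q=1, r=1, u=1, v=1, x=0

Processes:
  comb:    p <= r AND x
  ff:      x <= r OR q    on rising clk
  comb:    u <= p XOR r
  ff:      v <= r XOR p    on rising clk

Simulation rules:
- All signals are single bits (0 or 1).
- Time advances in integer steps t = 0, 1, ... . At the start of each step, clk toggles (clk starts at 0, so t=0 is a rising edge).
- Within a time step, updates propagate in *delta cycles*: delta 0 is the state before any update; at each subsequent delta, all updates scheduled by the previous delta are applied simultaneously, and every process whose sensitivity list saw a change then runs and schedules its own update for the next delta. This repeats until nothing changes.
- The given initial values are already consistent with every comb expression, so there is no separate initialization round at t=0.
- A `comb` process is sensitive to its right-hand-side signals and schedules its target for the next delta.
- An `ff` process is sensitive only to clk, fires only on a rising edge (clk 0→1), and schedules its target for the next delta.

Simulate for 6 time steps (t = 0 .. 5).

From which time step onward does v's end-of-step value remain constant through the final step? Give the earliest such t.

2

[bits: clk,x,v,p,r,q,u]
t=0: Δ0=0010111 Δ1=1010111 Δ2=1110111 Δ3=1111111 Δ4=1111110 | 4Δ
t=1: Δ0=1111110 Δ1=0111110 | 1Δ
t=2: Δ0=0111110 Δ1=1111110 Δ2=1101110 | 2Δ
t=3: Δ0=1101110 Δ1=0101110 | 1Δ
t=4: Δ0=0101110 Δ1=1101110 | 1Δ
t=5: Δ0=1101110 Δ1=0101110 | 1Δ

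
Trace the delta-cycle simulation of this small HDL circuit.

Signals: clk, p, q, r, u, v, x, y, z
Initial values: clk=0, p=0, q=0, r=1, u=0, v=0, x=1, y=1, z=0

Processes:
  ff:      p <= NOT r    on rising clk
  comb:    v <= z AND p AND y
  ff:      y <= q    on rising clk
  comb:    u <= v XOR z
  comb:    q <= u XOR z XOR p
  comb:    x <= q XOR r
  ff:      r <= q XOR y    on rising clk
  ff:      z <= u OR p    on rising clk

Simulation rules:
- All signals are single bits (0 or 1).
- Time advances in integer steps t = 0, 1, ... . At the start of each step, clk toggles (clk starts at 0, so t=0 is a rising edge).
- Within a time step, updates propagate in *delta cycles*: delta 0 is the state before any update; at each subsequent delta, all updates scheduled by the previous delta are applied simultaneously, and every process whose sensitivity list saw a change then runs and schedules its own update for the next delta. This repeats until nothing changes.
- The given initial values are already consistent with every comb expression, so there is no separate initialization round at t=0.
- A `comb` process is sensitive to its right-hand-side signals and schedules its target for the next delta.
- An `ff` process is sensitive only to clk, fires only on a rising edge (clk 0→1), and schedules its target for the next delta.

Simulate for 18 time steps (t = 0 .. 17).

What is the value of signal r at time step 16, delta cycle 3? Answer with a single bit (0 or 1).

1

[bits: z,q,y,p,r,x,u,v,clk]
t=0: Δ0=001011000 Δ1=001011001 Δ2=000011001 | 2Δ
t=1: Δ0=000011001 Δ1=000011000 | 1Δ
t=2: Δ0=000011000 Δ1=000011001 Δ2=000001001 Δ3=000000001 | 3Δ
t=3: Δ0=000000001 Δ1=000000000 | 1Δ
t=4: Δ0=000000000 Δ1=000000001 Δ2=000100001 Δ3=010100001 Δ4=010101001 | 4Δ
t=5: Δ0=010101001 Δ1=010101000 | 1Δ
t=6: Δ0=010101000 Δ1=010101001 Δ2=111111001 Δ3=101110111 Δ4=111111011 Δ5=101110011 Δ6=101111011 | 6Δ
t=7: Δ0=101111011 Δ1=101111010 | 1Δ
t=8: Δ0=101111010 Δ1=101111011 Δ2=100011011 Δ3=110011001 Δ4=110010101 Δ5=100010101 Δ6=100011101 | 6Δ
t=9: Δ0=100011101 Δ1=100011100 | 1Δ
t=10: Δ0=100011100 Δ1=100011101 Δ2=100001101 Δ3=100000101 | 3Δ
t=11: Δ0=100000101 Δ1=100000100 | 1Δ
t=12: Δ0=100000100 Δ1=100000101 Δ2=100100101 Δ3=110100101 Δ4=110101101 | 4Δ
t=13: Δ0=110101101 Δ1=110101100 | 1Δ
t=14: Δ0=110101100 Δ1=110101101 Δ2=111111101 Δ3=111110111 Δ4=111110011 Δ5=101110011 Δ6=101111011 | 6Δ
t=15: Δ0=101111011 Δ1=101111010 | 1Δ
t=16: Δ0=101111010 Δ1=101111011 Δ2=100011011 Δ3=110011001 Δ4=110010101 Δ5=100010101 Δ6=100011101 | 6Δ
t=17: Δ0=100011101 Δ1=100011100 | 1Δ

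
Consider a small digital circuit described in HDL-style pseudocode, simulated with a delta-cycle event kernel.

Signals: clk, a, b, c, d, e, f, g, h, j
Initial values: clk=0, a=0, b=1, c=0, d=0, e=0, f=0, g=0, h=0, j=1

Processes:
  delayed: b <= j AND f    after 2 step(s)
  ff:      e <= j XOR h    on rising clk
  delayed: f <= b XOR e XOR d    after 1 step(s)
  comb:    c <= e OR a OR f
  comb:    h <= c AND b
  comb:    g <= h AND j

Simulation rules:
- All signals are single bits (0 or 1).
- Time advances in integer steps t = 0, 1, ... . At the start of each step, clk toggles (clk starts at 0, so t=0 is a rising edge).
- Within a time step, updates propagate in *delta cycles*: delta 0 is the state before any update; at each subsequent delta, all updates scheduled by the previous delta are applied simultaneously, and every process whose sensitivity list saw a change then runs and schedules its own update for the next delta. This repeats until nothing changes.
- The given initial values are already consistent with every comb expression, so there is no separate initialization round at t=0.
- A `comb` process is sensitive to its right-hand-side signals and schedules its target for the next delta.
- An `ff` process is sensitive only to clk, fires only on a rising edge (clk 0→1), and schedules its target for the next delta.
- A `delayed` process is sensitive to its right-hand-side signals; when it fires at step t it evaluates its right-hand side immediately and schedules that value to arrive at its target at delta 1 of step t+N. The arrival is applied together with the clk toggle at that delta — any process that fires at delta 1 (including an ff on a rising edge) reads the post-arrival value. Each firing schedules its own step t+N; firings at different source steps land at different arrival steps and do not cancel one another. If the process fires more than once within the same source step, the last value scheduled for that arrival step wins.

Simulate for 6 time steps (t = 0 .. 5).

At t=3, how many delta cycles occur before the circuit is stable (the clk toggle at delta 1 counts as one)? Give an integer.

t0.Δ0 j=1 d=0 h=0 e=0 b=1 g=0 clk=0 a=0 c=0 f=0
t0.Δ1 j=1 d=0 h=0 e=0 b=1 g=0 clk=1 a=0 c=0 f=0
t0.Δ2 j=1 d=0 h=0 e=1 b=1 g=0 clk=1 a=0 c=0 f=0
t0.Δ3 j=1 d=0 h=0 e=1 b=1 g=0 clk=1 a=0 c=1 f=0
t0.Δ4 j=1 d=0 h=1 e=1 b=1 g=0 clk=1 a=0 c=1 f=0
t0.Δ5 j=1 d=0 h=1 e=1 b=1 g=1 clk=1 a=0 c=1 f=0
t1.Δ0 j=1 d=0 h=1 e=1 b=1 g=1 clk=1 a=0 c=1 f=0
t1.Δ1 j=1 d=0 h=1 e=1 b=1 g=1 clk=0 a=0 c=1 f=0
t2.Δ0 j=1 d=0 h=1 e=1 b=1 g=1 clk=0 a=0 c=1 f=0
t2.Δ1 j=1 d=0 h=1 e=1 b=1 g=1 clk=1 a=0 c=1 f=0
t2.Δ2 j=1 d=0 h=1 e=0 b=1 g=1 clk=1 a=0 c=1 f=0
t2.Δ3 j=1 d=0 h=1 e=0 b=1 g=1 clk=1 a=0 c=0 f=0
t2.Δ4 j=1 d=0 h=0 e=0 b=1 g=1 clk=1 a=0 c=0 f=0
t2.Δ5 j=1 d=0 h=0 e=0 b=1 g=0 clk=1 a=0 c=0 f=0
t3.Δ0 j=1 d=0 h=0 e=0 b=1 g=0 clk=1 a=0 c=0 f=0
t3.Δ1 j=1 d=0 h=0 e=0 b=1 g=0 clk=0 a=0 c=0 f=1
t3.Δ2 j=1 d=0 h=0 e=0 b=1 g=0 clk=0 a=0 c=1 f=1
t3.Δ3 j=1 d=0 h=1 e=0 b=1 g=0 clk=0 a=0 c=1 f=1
t3.Δ4 j=1 d=0 h=1 e=0 b=1 g=1 clk=0 a=0 c=1 f=1
t4.Δ0 j=1 d=0 h=1 e=0 b=1 g=1 clk=0 a=0 c=1 f=1
t4.Δ1 j=1 d=0 h=1 e=0 b=1 g=1 clk=1 a=0 c=1 f=1
t5.Δ0 j=1 d=0 h=1 e=0 b=1 g=1 clk=1 a=0 c=1 f=1
t5.Δ1 j=1 d=0 h=1 e=0 b=1 g=1 clk=0 a=0 c=1 f=1

4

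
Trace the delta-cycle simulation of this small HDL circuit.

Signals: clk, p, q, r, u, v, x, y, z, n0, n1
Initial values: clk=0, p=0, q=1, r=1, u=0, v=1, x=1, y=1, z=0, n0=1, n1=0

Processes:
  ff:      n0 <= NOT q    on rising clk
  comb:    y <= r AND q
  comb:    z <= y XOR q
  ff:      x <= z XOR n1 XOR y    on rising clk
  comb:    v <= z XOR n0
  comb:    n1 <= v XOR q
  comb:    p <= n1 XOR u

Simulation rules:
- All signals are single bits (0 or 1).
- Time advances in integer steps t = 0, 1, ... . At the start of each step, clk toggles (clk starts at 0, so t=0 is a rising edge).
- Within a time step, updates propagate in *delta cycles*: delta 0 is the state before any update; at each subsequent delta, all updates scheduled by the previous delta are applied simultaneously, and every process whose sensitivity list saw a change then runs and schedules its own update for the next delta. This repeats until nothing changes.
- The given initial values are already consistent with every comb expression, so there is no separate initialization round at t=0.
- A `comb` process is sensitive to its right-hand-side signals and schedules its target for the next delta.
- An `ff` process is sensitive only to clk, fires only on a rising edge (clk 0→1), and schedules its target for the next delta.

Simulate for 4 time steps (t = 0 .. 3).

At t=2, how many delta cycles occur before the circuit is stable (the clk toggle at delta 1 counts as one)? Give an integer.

2

t0.Δ0 r=1 n0=1 u=0 n1=0 y=1 v=1 clk=0 z=0 p=0 x=1 q=1
t0.Δ1 r=1 n0=1 u=0 n1=0 y=1 v=1 clk=1 z=0 p=0 x=1 q=1
t0.Δ2 r=1 n0=0 u=0 n1=0 y=1 v=1 clk=1 z=0 p=0 x=1 q=1
t0.Δ3 r=1 n0=0 u=0 n1=0 y=1 v=0 clk=1 z=0 p=0 x=1 q=1
t0.Δ4 r=1 n0=0 u=0 n1=1 y=1 v=0 clk=1 z=0 p=0 x=1 q=1
t0.Δ5 r=1 n0=0 u=0 n1=1 y=1 v=0 clk=1 z=0 p=1 x=1 q=1
t1.Δ0 r=1 n0=0 u=0 n1=1 y=1 v=0 clk=1 z=0 p=1 x=1 q=1
t1.Δ1 r=1 n0=0 u=0 n1=1 y=1 v=0 clk=0 z=0 p=1 x=1 q=1
t2.Δ0 r=1 n0=0 u=0 n1=1 y=1 v=0 clk=0 z=0 p=1 x=1 q=1
t2.Δ1 r=1 n0=0 u=0 n1=1 y=1 v=0 clk=1 z=0 p=1 x=1 q=1
t2.Δ2 r=1 n0=0 u=0 n1=1 y=1 v=0 clk=1 z=0 p=1 x=0 q=1
t3.Δ0 r=1 n0=0 u=0 n1=1 y=1 v=0 clk=1 z=0 p=1 x=0 q=1
t3.Δ1 r=1 n0=0 u=0 n1=1 y=1 v=0 clk=0 z=0 p=1 x=0 q=1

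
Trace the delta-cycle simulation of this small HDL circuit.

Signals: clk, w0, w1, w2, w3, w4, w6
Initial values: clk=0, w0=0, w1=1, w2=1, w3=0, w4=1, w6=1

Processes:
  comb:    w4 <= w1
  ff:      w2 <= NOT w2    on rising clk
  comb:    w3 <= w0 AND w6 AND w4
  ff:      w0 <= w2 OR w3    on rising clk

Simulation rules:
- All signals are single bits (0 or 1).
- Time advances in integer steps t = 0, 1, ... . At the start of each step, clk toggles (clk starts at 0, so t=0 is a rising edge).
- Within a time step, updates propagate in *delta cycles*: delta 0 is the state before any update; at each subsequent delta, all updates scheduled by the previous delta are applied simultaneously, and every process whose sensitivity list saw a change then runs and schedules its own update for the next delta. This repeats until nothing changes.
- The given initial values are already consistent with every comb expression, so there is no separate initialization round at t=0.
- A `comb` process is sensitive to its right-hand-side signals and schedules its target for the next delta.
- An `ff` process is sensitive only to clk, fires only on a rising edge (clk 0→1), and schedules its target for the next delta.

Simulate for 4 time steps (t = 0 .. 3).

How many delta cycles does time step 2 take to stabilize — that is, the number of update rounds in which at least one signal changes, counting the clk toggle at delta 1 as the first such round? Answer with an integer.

2

[bits: w1,w0,w6,w2,clk,w3,w4]
t=0: Δ0=1011001 Δ1=1011101 Δ2=1110101 Δ3=1110111 | 3Δ
t=1: Δ0=1110111 Δ1=1110011 | 1Δ
t=2: Δ0=1110011 Δ1=1110111 Δ2=1111111 | 2Δ
t=3: Δ0=1111111 Δ1=1111011 | 1Δ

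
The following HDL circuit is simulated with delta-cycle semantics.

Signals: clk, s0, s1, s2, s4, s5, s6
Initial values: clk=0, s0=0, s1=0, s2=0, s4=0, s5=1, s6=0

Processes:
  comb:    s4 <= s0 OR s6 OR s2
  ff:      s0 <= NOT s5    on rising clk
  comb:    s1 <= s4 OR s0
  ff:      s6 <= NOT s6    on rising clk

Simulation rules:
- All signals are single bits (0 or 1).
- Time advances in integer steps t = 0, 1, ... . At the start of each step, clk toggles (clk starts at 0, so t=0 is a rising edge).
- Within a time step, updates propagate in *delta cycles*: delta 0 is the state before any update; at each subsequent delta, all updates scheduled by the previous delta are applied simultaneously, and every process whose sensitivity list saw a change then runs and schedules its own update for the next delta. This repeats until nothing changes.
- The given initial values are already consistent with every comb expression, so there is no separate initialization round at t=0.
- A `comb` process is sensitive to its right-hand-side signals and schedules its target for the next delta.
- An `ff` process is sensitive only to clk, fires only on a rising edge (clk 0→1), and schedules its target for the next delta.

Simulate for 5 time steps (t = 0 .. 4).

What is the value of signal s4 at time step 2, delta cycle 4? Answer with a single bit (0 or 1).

[bits: s0,clk,s5,s4,s2,s6,s1]
t=0: Δ0=0010000 Δ1=0110000 Δ2=0110010 Δ3=0111010 Δ4=0111011 | 4Δ
t=1: Δ0=0111011 Δ1=0011011 | 1Δ
t=2: Δ0=0011011 Δ1=0111011 Δ2=0111001 Δ3=0110001 Δ4=0110000 | 4Δ
t=3: Δ0=0110000 Δ1=0010000 | 1Δ
t=4: Δ0=0010000 Δ1=0110000 Δ2=0110010 Δ3=0111010 Δ4=0111011 | 4Δ

0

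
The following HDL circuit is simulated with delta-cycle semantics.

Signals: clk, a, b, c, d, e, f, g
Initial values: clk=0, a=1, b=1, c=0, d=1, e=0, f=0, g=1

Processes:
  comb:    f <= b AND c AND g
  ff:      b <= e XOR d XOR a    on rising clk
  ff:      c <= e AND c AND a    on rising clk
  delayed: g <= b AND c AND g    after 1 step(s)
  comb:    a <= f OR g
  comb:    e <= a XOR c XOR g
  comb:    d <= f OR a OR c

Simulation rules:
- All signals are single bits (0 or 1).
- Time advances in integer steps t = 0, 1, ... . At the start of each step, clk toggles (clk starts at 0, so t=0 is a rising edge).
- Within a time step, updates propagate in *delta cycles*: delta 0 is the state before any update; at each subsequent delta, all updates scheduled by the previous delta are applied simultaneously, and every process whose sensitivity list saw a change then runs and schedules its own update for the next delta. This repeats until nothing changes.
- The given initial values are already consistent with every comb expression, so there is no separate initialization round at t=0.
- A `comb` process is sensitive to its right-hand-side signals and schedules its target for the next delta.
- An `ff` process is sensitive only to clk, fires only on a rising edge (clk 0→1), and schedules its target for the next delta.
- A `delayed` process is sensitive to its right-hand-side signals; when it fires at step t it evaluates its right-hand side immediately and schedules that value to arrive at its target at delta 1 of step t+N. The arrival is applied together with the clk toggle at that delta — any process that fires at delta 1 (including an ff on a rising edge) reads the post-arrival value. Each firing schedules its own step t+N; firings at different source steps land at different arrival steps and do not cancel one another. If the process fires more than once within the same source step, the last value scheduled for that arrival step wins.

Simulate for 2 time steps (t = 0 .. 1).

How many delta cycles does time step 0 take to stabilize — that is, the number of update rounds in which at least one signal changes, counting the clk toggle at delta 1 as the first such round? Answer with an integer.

2

t0.Δ0 c=0 clk=0 e=0 a=1 b=1 g=1 f=0 d=1
t0.Δ1 c=0 clk=1 e=0 a=1 b=1 g=1 f=0 d=1
t0.Δ2 c=0 clk=1 e=0 a=1 b=0 g=1 f=0 d=1
t1.Δ0 c=0 clk=1 e=0 a=1 b=0 g=1 f=0 d=1
t1.Δ1 c=0 clk=0 e=0 a=1 b=0 g=0 f=0 d=1
t1.Δ2 c=0 clk=0 e=1 a=0 b=0 g=0 f=0 d=1
t1.Δ3 c=0 clk=0 e=0 a=0 b=0 g=0 f=0 d=0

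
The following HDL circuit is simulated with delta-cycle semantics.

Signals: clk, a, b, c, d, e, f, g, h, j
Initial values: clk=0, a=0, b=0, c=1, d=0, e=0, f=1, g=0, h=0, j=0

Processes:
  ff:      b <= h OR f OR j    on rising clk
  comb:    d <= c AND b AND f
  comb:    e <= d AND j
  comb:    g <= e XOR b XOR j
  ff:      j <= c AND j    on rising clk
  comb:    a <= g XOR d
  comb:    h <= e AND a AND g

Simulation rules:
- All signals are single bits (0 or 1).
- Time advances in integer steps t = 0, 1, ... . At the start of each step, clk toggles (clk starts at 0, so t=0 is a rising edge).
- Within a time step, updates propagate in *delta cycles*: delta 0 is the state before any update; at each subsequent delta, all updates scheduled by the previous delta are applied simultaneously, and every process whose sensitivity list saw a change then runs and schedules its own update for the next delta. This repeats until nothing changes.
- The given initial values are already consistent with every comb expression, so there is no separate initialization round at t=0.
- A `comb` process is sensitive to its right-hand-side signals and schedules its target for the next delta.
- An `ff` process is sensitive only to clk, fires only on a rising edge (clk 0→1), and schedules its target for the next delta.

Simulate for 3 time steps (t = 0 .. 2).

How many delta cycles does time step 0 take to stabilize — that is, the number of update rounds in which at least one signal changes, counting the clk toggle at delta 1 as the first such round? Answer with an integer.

t=0 Δ0: a=0 b=0 h=0 g=0 c=1 f=1 clk=0 e=0 d=0 j=0
  Δ1: clk:0→1
  Δ2: b:0→1
  Δ3: g:0→1, d:0→1
  (3Δ to stable)
t=1 Δ0: a=0 b=1 h=0 g=1 c=1 f=1 clk=1 e=0 d=1 j=0
  Δ1: clk:1→0
  (1Δ to stable)
t=2 Δ0: a=0 b=1 h=0 g=1 c=1 f=1 clk=0 e=0 d=1 j=0
  Δ1: clk:0→1
  (1Δ to stable)

3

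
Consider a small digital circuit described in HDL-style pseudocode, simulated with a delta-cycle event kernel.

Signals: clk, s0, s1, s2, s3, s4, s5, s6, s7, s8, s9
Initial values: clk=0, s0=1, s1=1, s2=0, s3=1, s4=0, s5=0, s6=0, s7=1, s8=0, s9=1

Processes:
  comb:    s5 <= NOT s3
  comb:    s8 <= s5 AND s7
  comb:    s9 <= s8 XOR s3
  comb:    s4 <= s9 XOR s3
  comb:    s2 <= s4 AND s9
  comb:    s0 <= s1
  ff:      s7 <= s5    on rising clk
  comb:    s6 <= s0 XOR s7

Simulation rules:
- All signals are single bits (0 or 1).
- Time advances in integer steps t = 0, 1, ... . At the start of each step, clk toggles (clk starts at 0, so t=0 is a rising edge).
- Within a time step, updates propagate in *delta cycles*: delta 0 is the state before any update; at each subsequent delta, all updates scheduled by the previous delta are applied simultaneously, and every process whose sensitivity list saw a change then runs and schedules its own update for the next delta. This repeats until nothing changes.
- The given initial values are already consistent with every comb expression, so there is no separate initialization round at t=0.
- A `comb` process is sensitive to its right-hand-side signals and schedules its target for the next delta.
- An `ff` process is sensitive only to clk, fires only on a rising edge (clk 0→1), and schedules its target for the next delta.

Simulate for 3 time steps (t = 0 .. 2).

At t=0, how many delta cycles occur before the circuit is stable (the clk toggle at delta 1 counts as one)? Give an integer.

t0.Δ0 s5=0 s0=1 s1=1 s4=0 s9=1 clk=0 s3=1 s8=0 s7=1 s2=0 s6=0
t0.Δ1 s5=0 s0=1 s1=1 s4=0 s9=1 clk=1 s3=1 s8=0 s7=1 s2=0 s6=0
t0.Δ2 s5=0 s0=1 s1=1 s4=0 s9=1 clk=1 s3=1 s8=0 s7=0 s2=0 s6=0
t0.Δ3 s5=0 s0=1 s1=1 s4=0 s9=1 clk=1 s3=1 s8=0 s7=0 s2=0 s6=1
t1.Δ0 s5=0 s0=1 s1=1 s4=0 s9=1 clk=1 s3=1 s8=0 s7=0 s2=0 s6=1
t1.Δ1 s5=0 s0=1 s1=1 s4=0 s9=1 clk=0 s3=1 s8=0 s7=0 s2=0 s6=1
t2.Δ0 s5=0 s0=1 s1=1 s4=0 s9=1 clk=0 s3=1 s8=0 s7=0 s2=0 s6=1
t2.Δ1 s5=0 s0=1 s1=1 s4=0 s9=1 clk=1 s3=1 s8=0 s7=0 s2=0 s6=1

3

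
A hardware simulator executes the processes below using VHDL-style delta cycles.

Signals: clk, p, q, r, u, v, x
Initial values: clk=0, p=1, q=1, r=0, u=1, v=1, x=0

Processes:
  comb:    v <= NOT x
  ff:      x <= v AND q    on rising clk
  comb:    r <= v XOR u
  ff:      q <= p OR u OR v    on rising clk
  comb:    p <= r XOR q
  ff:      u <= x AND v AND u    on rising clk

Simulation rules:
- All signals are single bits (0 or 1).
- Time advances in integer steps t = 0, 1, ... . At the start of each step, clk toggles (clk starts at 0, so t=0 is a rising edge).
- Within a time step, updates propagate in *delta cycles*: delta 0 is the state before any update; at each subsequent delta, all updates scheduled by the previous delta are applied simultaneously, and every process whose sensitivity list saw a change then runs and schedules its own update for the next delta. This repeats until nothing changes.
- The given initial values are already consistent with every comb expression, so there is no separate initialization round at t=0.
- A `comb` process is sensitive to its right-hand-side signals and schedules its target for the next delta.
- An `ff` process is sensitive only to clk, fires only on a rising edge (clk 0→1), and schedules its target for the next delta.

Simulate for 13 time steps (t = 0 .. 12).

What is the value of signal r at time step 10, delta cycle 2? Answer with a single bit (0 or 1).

t=0 Δ0: q=1 p=1 clk=0 u=1 r=0 v=1 x=0
  Δ1: clk:0→1
  Δ2: u:1→0, x:0→1
  Δ3: r:0→1, v:1→0
  Δ4: p:1→0, r:1→0
  Δ5: p:0→1
  (5Δ to stable)
t=1 Δ0: q=1 p=1 clk=1 u=0 r=0 v=0 x=1
  Δ1: clk:1→0
  (1Δ to stable)
t=2 Δ0: q=1 p=1 clk=0 u=0 r=0 v=0 x=1
  Δ1: clk:0→1
  Δ2: x:1→0
  Δ3: v:0→1
  Δ4: r:0→1
  Δ5: p:1→0
  (5Δ to stable)
t=3 Δ0: q=1 p=0 clk=1 u=0 r=1 v=1 x=0
  Δ1: clk:1→0
  (1Δ to stable)
t=4 Δ0: q=1 p=0 clk=0 u=0 r=1 v=1 x=0
  Δ1: clk:0→1
  Δ2: x:0→1
  Δ3: v:1→0
  Δ4: r:1→0
  Δ5: p:0→1
  (5Δ to stable)
t=5 Δ0: q=1 p=1 clk=1 u=0 r=0 v=0 x=1
  Δ1: clk:1→0
  (1Δ to stable)
t=6 Δ0: q=1 p=1 clk=0 u=0 r=0 v=0 x=1
  Δ1: clk:0→1
  Δ2: x:1→0
  Δ3: v:0→1
  Δ4: r:0→1
  Δ5: p:1→0
  (5Δ to stable)
t=7 Δ0: q=1 p=0 clk=1 u=0 r=1 v=1 x=0
  Δ1: clk:1→0
  (1Δ to stable)
t=8 Δ0: q=1 p=0 clk=0 u=0 r=1 v=1 x=0
  Δ1: clk:0→1
  Δ2: x:0→1
  Δ3: v:1→0
  Δ4: r:1→0
  Δ5: p:0→1
  (5Δ to stable)
t=9 Δ0: q=1 p=1 clk=1 u=0 r=0 v=0 x=1
  Δ1: clk:1→0
  (1Δ to stable)
t=10 Δ0: q=1 p=1 clk=0 u=0 r=0 v=0 x=1
  Δ1: clk:0→1
  Δ2: x:1→0
  Δ3: v:0→1
  Δ4: r:0→1
  Δ5: p:1→0
  (5Δ to stable)
t=11 Δ0: q=1 p=0 clk=1 u=0 r=1 v=1 x=0
  Δ1: clk:1→0
  (1Δ to stable)
t=12 Δ0: q=1 p=0 clk=0 u=0 r=1 v=1 x=0
  Δ1: clk:0→1
  Δ2: x:0→1
  Δ3: v:1→0
  Δ4: r:1→0
  Δ5: p:0→1
  (5Δ to stable)

0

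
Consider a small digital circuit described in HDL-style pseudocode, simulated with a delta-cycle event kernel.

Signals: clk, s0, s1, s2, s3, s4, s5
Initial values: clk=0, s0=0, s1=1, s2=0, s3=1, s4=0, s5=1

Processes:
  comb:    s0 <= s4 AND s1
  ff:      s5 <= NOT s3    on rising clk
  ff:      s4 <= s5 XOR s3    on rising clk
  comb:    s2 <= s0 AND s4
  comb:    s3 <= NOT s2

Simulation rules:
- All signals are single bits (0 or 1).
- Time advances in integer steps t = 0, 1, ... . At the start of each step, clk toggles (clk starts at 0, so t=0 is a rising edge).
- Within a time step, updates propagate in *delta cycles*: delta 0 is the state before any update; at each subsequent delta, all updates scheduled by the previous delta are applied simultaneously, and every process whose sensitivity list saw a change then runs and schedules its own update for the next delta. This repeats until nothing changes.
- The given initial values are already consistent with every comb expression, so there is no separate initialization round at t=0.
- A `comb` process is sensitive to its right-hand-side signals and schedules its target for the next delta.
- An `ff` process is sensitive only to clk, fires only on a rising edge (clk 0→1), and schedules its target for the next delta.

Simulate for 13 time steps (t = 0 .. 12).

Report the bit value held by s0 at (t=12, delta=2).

[bits: s2,s3,s1,s4,s5,clk,s0]
t=0: Δ0=0110100 Δ1=0110110 Δ2=0110010 | 2Δ
t=1: Δ0=0110010 Δ1=0110000 | 1Δ
t=2: Δ0=0110000 Δ1=0110010 Δ2=0111010 Δ3=0111011 Δ4=1111011 Δ5=1011011 | 5Δ
t=3: Δ0=1011011 Δ1=1011001 | 1Δ
t=4: Δ0=1011001 Δ1=1011011 Δ2=1010111 Δ3=0010110 Δ4=0110110 | 4Δ
t=5: Δ0=0110110 Δ1=0110100 | 1Δ
t=6: Δ0=0110100 Δ1=0110110 Δ2=0110010 | 2Δ
t=7: Δ0=0110010 Δ1=0110000 | 1Δ
t=8: Δ0=0110000 Δ1=0110010 Δ2=0111010 Δ3=0111011 Δ4=1111011 Δ5=1011011 | 5Δ
t=9: Δ0=1011011 Δ1=1011001 | 1Δ
t=10: Δ0=1011001 Δ1=1011011 Δ2=1010111 Δ3=0010110 Δ4=0110110 | 4Δ
t=11: Δ0=0110110 Δ1=0110100 | 1Δ
t=12: Δ0=0110100 Δ1=0110110 Δ2=0110010 | 2Δ

0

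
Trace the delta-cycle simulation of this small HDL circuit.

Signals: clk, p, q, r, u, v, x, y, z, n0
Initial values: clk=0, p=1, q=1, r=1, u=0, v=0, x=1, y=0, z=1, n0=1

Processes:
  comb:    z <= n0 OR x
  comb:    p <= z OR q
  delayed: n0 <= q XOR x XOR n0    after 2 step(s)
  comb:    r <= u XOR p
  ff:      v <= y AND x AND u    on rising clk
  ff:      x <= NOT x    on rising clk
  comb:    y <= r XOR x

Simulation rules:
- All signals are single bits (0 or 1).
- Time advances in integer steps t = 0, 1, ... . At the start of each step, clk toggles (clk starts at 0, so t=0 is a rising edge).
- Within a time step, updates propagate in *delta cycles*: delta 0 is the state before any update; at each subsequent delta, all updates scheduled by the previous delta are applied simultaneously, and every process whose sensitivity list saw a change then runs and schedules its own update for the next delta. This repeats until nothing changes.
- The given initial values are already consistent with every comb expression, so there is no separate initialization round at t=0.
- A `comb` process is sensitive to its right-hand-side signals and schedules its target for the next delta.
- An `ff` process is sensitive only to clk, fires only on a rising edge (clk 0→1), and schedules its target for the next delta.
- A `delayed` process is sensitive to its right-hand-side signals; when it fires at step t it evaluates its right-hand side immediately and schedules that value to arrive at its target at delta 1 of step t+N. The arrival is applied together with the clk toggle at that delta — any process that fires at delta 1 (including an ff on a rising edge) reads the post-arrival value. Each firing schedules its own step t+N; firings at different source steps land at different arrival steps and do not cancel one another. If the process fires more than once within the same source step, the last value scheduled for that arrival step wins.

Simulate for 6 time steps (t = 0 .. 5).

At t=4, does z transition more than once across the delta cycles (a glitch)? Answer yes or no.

no

t=0 Δ0: x=1 clk=0 p=1 y=0 n0=1 u=0 z=1 r=1 q=1 v=0
  Δ1: clk:0→1
  Δ2: x:1→0
  Δ3: y:0→1
  (3Δ to stable)
t=1 Δ0: x=0 clk=1 p=1 y=1 n0=1 u=0 z=1 r=1 q=1 v=0
  Δ1: clk:1→0
  (1Δ to stable)
t=2 Δ0: x=0 clk=0 p=1 y=1 n0=1 u=0 z=1 r=1 q=1 v=0
  Δ1: clk:0→1, n0:1→0
  Δ2: x:0→1, z:1→0
  Δ3: y:1→0, z:0→1
  (3Δ to stable)
t=3 Δ0: x=1 clk=1 p=1 y=0 n0=0 u=0 z=1 r=1 q=1 v=0
  Δ1: clk:1→0
  (1Δ to stable)
t=4 Δ0: x=1 clk=0 p=1 y=0 n0=0 u=0 z=1 r=1 q=1 v=0
  Δ1: clk:0→1
  Δ2: x:1→0
  Δ3: y:0→1, z:1→0
  (3Δ to stable)
t=5 Δ0: x=0 clk=1 p=1 y=1 n0=0 u=0 z=0 r=1 q=1 v=0
  Δ1: clk:1→0
  (1Δ to stable)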